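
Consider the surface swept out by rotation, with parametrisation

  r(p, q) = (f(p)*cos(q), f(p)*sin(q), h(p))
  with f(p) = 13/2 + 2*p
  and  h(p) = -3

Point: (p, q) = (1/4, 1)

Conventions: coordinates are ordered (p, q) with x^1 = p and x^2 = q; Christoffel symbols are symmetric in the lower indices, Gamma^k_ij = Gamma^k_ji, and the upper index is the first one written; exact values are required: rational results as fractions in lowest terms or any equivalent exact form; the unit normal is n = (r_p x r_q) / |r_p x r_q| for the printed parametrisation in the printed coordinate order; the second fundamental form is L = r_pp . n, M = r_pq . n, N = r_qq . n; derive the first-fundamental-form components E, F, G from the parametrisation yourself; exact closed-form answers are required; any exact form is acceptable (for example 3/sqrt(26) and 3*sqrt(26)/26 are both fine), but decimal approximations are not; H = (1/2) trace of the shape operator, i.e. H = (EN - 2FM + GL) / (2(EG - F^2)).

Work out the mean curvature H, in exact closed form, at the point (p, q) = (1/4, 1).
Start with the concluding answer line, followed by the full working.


Answer: H = 0

f = 7, f' = 2, f'' = 0, h' = 0, h'' = 0
E = 4, F = 0, G = 49; answer radicand W^2 = 4
unnormalised second-form numerators: l = 0, m = 0, n = 0; L = l/sqrt(4), and similarly M = m/sqrt(W^2), N = n/sqrt(W^2)
H = (E*n - 2*F*m + G*l) / (2*(EG - F^2)*sqrt(W^2)); E*n - 2*F*m + G*l = 0, EG - F^2 = 196, so H = (0)/sqrt(4)


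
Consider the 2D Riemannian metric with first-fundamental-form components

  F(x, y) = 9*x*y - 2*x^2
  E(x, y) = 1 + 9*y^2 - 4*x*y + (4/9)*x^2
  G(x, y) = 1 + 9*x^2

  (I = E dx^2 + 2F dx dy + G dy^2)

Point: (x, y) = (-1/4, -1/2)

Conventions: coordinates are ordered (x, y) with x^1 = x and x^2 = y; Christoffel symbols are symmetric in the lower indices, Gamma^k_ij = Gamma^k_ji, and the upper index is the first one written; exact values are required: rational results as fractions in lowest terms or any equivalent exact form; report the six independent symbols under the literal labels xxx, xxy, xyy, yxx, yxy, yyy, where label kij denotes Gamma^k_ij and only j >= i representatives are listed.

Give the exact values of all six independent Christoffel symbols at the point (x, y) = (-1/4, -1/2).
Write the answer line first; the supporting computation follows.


Answer: Gamma_xxx = 128/481, Gamma_xxy = -576/481, Gamma_xyy = 0, Gamma_yxx = 72/481, Gamma_yxy = -324/481, Gamma_yyy = 0

E = 25/9, F = 1, G = 25/16 at the point
E_x = 16/9, E_y = -8, F_x = -7/2, F_y = -9/4, G_x = -9/2, G_y = 0
EG - F^2 = 481/144;  g^inv = (144/481) * [[25/16, -1], [-1, 25/9]]
first-kind symbols [ij,l] = (1/2)(d_i g_jl + d_j g_il - d_l g_ij): [xx,x] = E_x/2 = 8/9, [xx,y] = F_x - E_y/2 = 1/2, [xy,x] = E_y/2 = -4, [xy,y] = G_x/2 = -9/4, [yy,x] = F_y - G_x/2 = 0, [yy,y] = G_y/2 = 0
Gamma^x_ij = (G*[ij,x] - F*[ij,y])/(EG - F^2), Gamma^y_ij = (E*[ij,y] - F*[ij,x])/(EG - F^2)


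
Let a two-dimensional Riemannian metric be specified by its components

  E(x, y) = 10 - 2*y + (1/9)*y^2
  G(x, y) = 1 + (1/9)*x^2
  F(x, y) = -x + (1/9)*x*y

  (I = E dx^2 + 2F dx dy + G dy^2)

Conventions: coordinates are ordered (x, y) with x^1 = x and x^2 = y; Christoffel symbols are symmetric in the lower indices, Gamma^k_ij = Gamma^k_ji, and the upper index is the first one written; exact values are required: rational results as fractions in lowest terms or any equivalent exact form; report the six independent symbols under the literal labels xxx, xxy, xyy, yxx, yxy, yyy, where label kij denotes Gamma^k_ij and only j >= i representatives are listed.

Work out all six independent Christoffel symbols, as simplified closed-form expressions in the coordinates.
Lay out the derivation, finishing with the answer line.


E = 10 - 2*y + (1/9)*y^2; F = -x + (1/9)*x*y; G = 1 + (1/9)*x^2
Gamma^k_ij = (1/2) g^{kl} (d_i g_jl + d_j g_il - d_l g_ij), with g^inv = (1/(EG-F^2)) [[G, -F], [-F, E]]
first partials: E_x = 0, E_y = -2 + (2/9)*y, F_x = -1 + (1/9)*y, F_y = (1/9)*x, G_x = (2/9)*x, G_y = 0
D = EG - F^2 = 10 - 2*y + (1/9)*y^2 + (1/9)*x^2
expanded: Gamma^x_xx = (G E_x - 2F F_x + F E_y)/(2D), Gamma^x_xy = (G E_y - F G_x)/(2D), Gamma^x_yy = (2G F_y - G G_x - F G_y)/(2D), Gamma^y_xx = (2E F_x - E E_y - F E_x)/(2D), Gamma^y_xy = (E G_x - F E_y)/(2D), Gamma^y_yy = (E G_y - 2F F_y + F G_x)/(2D); substitute and cancel common factors

Answer: Gamma_xxx = 0, Gamma_xxy = (y - 9)/(x^2 + y^2 - 18*y + 90), Gamma_xyy = 0, Gamma_yxx = 0, Gamma_yxy = x/(x^2 + y^2 - 18*y + 90), Gamma_yyy = 0


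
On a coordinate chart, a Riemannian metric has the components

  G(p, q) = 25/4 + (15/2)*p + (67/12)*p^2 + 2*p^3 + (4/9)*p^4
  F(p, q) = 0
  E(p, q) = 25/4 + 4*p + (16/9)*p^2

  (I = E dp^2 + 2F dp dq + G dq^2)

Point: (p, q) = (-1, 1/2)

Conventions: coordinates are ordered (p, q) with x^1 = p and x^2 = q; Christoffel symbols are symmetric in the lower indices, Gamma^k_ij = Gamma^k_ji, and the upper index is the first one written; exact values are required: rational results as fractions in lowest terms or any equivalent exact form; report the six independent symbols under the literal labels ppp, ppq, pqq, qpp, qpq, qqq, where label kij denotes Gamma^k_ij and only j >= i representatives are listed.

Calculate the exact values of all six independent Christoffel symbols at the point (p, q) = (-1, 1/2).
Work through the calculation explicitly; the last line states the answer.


E = 145/36, F = 0, G = 25/9 at the point
E_p = 4/9, E_q = 0, F_p = 0, F_q = 0, G_p = 5/9, G_q = 0
EG - F^2 = 3625/324;  g^inv = (324/3625) * [[25/9, 0], [0, 145/36]]
first-kind symbols [ij,l] = (1/2)(d_i g_jl + d_j g_il - d_l g_ij): [pp,p] = E_p/2 = 2/9, [pp,q] = F_p - E_q/2 = 0, [pq,p] = E_q/2 = 0, [pq,q] = G_p/2 = 5/18, [qq,p] = F_q - G_p/2 = -5/18, [qq,q] = G_q/2 = 0
Gamma^p_ij = (G*[ij,p] - F*[ij,q])/(EG - F^2), Gamma^q_ij = (E*[ij,q] - F*[ij,p])/(EG - F^2)

Answer: Gamma_ppp = 8/145, Gamma_ppq = 0, Gamma_pqq = -2/29, Gamma_qpp = 0, Gamma_qpq = 1/10, Gamma_qqq = 0


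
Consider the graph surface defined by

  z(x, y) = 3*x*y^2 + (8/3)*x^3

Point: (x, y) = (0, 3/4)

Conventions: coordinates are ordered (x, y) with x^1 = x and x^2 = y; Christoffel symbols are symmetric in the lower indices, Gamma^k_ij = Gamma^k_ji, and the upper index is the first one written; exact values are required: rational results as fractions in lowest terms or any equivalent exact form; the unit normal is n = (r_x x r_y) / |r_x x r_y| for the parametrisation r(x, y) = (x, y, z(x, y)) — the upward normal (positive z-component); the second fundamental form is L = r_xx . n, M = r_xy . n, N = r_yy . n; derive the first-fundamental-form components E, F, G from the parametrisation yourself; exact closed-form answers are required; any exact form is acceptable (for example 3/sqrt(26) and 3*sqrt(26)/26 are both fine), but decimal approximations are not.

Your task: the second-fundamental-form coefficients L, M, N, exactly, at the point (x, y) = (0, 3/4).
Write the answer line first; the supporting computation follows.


Answer: L = 0, M = 72*sqrt(985)/985, N = 0

z_x = 27/16, z_y = 0, z_xx = 0, z_xy = 9/2, z_yy = 0
E = 985/256, F = 0, G = 1; answer radicand W^2 = 985/256
unnormalised second-form numerators: l = 0, m = 9/2, n = 0; L = l/sqrt(985/256), and similarly M = m/sqrt(W^2), N = n/sqrt(W^2)


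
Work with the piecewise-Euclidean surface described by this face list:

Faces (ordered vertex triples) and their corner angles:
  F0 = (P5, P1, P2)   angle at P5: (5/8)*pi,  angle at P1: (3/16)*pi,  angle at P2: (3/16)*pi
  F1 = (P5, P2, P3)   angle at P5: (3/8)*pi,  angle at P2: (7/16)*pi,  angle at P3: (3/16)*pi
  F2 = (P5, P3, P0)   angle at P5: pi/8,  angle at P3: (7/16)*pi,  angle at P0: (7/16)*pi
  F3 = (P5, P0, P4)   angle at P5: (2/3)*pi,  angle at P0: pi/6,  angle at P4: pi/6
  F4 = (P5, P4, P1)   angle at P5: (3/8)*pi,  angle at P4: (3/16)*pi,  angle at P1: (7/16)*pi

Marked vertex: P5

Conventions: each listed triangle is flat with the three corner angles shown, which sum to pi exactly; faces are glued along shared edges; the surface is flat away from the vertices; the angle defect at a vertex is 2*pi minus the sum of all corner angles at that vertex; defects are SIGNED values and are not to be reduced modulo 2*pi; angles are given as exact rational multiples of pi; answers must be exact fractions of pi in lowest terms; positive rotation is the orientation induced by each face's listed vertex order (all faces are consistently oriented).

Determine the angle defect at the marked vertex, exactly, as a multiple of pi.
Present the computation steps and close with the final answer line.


Sum of corner angles at P5: (13/6)*pi
defect = 2*pi - (13/6)*pi

Answer: defect(P5) = -pi/6


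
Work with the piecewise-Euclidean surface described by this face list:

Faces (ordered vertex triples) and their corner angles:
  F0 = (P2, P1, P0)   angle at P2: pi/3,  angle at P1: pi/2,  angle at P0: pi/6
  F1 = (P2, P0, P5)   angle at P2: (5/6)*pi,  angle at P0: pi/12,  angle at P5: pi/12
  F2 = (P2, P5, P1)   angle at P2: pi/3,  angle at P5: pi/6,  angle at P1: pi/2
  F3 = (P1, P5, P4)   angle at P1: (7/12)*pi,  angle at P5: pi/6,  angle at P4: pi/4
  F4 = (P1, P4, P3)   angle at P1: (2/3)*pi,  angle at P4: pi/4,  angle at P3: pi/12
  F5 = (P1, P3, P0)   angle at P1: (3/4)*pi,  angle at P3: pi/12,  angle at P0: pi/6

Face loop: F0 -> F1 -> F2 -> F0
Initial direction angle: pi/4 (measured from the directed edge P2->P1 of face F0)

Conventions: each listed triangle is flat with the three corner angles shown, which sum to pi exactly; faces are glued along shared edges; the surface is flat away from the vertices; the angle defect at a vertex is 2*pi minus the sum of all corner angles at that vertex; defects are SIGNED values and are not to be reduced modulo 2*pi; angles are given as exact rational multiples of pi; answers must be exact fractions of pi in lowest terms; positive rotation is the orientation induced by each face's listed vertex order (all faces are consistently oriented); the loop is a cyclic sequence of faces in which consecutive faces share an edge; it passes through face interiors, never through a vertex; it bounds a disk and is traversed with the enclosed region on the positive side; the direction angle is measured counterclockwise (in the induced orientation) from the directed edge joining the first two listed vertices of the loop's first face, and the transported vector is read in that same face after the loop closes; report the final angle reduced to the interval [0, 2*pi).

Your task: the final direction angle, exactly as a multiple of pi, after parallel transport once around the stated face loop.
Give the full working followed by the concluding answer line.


enclosed vertex P2: corner angles sum to (3/2)*pi, defect = 2*pi - (3/2)*pi = pi/2
the final direction is the initial angle plus the enclosed defects, taken mod 2*pi in the induced orientation
final angle = pi/4 + pi/2 = (3/4)*pi (mod 2*pi)

Answer: final direction angle = (3/4)*pi


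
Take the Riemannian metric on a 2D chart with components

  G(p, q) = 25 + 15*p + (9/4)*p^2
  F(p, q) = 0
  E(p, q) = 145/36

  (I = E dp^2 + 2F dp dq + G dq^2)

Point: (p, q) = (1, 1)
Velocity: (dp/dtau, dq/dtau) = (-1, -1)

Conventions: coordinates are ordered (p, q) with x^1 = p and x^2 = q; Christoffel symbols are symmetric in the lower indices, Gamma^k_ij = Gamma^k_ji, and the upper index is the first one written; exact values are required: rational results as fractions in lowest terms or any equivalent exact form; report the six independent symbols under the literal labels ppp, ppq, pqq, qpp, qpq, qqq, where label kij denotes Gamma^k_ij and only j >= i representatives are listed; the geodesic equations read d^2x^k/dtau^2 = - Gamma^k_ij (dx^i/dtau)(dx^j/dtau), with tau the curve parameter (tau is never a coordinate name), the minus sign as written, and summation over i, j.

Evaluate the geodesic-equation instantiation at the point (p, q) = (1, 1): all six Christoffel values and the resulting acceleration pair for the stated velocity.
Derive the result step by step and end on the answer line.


E = 145/36, F = 0, G = 169/4 at the point
E_p = 0, E_q = 0, F_p = 0, F_q = 0, G_p = 39/2, G_q = 0
EG - F^2 = 24505/144;  g^inv = (144/24505) * [[169/4, 0], [0, 145/36]]
first-kind symbols [ij,l] = (1/2)(d_i g_jl + d_j g_il - d_l g_ij): [pp,p] = E_p/2 = 0, [pp,q] = F_p - E_q/2 = 0, [pq,p] = E_q/2 = 0, [pq,q] = G_p/2 = 39/4, [qq,p] = F_q - G_p/2 = -39/4, [qq,q] = G_q/2 = 0
Gamma^p_ij = (G*[ij,p] - F*[ij,q])/(EG - F^2), Gamma^q_ij = (E*[ij,q] - F*[ij,p])/(EG - F^2)
Gamma_ppp = 0, Gamma_ppq = 0, Gamma_pqq = -351/145, Gamma_qpp = 0, Gamma_qpq = 3/13, Gamma_qqq = 0
d^2p/dtau^2 = -(Gamma_ppp*(-1)^2 + 2*Gamma_ppq*(-1)*(-1) + Gamma_pqq*(-1)^2) = 351/145
d^2q/dtau^2 = -(Gamma_qpp*(-1)^2 + 2*Gamma_qpq*(-1)*(-1) + Gamma_qqq*(-1)^2) = -6/13

Answer: Gamma_ppp = 0, Gamma_ppq = 0, Gamma_pqq = -351/145, Gamma_qpp = 0, Gamma_qpq = 3/13, Gamma_qqq = 0; accelerations (d^2p/dtau^2, d^2q/dtau^2) = (351/145, -6/13)


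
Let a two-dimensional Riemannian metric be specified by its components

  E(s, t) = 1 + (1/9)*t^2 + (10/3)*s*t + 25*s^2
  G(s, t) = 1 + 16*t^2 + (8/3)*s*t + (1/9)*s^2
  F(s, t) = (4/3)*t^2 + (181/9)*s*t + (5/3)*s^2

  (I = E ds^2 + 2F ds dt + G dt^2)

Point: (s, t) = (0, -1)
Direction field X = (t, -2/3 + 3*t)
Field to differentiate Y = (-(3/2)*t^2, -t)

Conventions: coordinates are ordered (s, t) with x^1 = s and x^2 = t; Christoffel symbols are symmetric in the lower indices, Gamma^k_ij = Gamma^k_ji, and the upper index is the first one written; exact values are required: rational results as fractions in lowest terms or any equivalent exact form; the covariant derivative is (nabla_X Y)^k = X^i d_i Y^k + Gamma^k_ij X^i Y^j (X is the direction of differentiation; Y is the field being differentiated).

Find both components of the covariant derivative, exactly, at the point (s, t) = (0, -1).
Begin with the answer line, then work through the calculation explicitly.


Answer: (nabla_X Y)^s = -1677/154, (nabla_X Y)^t = 1153/231

E = 10/9, F = 4/3, G = 17 at the point
E_s = -10/3, E_t = -2/9, F_s = -181/9, F_t = -8/3, G_s = -8/3, G_t = -32
EG - F^2 = 154/9;  g^inv = (9/154) * [[17, -4/3], [-4/3, 10/9]]
first-kind symbols [ij,l] = (1/2)(d_i g_jl + d_j g_il - d_l g_ij): [ss,s] = E_s/2 = -5/3, [ss,t] = F_s - E_t/2 = -20, [st,s] = E_t/2 = -1/9, [st,t] = G_s/2 = -4/3, [tt,s] = F_t - G_s/2 = -4/3, [tt,t] = G_t/2 = -16
Gamma^s_ij = (G*[ij,s] - F*[ij,t])/(EG - F^2), Gamma^t_ij = (E*[ij,t] - F*[ij,s])/(EG - F^2)
Gamma_sss = -15/154, Gamma_sst = -1/154, Gamma_stt = -6/77, Gamma_tss = -90/77, Gamma_tst = -6/77, Gamma_ttt = -72/77
X = (-1, -11/3), Y = (-3/2, 1) at the point


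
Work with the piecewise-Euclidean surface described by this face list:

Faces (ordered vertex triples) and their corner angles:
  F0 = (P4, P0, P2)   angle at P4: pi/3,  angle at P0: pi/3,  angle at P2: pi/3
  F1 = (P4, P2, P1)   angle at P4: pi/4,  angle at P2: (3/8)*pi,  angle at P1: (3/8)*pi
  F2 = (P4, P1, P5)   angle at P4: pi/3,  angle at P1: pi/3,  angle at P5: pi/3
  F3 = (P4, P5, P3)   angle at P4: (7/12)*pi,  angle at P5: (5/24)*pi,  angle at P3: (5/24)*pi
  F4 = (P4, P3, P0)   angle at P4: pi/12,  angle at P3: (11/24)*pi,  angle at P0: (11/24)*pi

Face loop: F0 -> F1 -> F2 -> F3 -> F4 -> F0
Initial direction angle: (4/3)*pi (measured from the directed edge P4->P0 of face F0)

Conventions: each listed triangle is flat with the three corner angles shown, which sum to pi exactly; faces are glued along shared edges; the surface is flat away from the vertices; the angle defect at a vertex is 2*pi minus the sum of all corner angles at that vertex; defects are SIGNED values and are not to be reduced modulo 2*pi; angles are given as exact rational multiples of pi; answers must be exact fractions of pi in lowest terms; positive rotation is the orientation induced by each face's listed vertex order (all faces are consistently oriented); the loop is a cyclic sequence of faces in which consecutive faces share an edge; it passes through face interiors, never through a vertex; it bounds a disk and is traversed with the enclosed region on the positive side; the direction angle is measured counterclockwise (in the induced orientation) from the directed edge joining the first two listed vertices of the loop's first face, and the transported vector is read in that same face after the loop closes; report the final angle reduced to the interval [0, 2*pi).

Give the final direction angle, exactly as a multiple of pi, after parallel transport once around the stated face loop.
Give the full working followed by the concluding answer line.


enclosed vertex P4: corner angles sum to (19/12)*pi, defect = 2*pi - (19/12)*pi = (5/12)*pi
final direction = starting direction + enclosed defect total, reduced mod 2*pi (induced orientation)
final angle = (4/3)*pi + (5/12)*pi = (7/4)*pi (mod 2*pi)

Answer: final direction angle = (7/4)*pi


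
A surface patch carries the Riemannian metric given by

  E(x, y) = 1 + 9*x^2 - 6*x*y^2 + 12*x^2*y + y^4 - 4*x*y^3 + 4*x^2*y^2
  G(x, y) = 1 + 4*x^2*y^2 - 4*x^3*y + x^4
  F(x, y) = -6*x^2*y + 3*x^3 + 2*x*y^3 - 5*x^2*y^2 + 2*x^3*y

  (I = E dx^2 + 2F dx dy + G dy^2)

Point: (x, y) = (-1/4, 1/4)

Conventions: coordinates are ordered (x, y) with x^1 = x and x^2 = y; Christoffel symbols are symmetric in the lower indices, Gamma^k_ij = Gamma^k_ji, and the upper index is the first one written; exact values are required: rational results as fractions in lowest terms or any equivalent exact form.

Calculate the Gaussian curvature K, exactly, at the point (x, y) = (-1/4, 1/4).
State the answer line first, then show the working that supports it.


Answer: K = 12288/60025

E = 481/256, F = -45/256, G = 265/256, EG - F^2 = 245/128 at the point
E_x = -105/16, E_y = 15/8, F_x = 51/32, F_y = -21/32, G_x = -3/8, G_y = 3/16
E_yy = 23/4, F_xy = 5, G_xx = 11/4
Evaluate Brioschi's two determinant matrices M1, M2 and divide by (EG - F^2)^2.
M1 = [[-E_yy/2 + F_xy - G_xx/2, E_x/2, F_x - E_y/2], [F_y - G_x/2, E, F], [G_y/2, F, G]] = [[3/4, -105/32, 21/32], [-15/32, 481/256, -45/256], [3/32, -45/256, 265/256]]; det M1 = -21/128
M2 = [[0, E_y/2, G_x/2], [E_y/2, E, F], [G_x/2, F, G]] = [[0, 15/16, -3/16], [15/16, 481/256, -45/256], [-3/16, -45/256, 265/256]]; det M2 = -117/128
det M1 - det M2 = 3/4; K = 3/4 / (245/128)^2 = 12288/60025


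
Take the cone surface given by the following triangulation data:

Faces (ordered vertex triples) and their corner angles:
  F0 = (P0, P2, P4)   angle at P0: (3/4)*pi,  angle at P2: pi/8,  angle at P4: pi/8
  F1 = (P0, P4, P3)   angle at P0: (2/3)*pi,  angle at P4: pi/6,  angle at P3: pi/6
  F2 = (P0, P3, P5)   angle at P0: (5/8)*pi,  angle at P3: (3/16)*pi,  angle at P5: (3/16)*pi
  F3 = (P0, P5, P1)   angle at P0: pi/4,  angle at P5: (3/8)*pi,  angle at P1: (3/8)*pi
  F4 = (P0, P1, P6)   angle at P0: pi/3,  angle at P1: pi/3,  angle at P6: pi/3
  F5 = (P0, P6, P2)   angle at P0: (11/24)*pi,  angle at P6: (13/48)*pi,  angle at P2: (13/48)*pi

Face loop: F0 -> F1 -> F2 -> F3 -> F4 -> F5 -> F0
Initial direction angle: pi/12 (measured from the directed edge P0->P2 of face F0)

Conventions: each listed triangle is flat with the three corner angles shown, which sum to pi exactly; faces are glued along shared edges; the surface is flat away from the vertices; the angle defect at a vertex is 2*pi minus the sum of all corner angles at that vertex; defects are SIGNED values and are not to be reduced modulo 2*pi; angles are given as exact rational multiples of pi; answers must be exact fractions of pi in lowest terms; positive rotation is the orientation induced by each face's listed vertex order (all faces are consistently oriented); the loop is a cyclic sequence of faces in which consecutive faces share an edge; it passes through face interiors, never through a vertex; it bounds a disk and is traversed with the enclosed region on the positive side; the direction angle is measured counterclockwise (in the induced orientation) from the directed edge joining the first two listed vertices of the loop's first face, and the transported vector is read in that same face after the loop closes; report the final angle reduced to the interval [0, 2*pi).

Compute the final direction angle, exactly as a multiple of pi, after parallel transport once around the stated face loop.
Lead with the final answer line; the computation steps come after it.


Answer: final direction angle = pi

enclosed vertex P0: corner angles sum to (37/12)*pi, defect = 2*pi - (37/12)*pi = (-13/12)*pi
transport around the loop rotates by the sum of enclosed defects; add to the initial angle mod 2*pi
final angle = pi/12 - (13/12)*pi = pi (mod 2*pi)


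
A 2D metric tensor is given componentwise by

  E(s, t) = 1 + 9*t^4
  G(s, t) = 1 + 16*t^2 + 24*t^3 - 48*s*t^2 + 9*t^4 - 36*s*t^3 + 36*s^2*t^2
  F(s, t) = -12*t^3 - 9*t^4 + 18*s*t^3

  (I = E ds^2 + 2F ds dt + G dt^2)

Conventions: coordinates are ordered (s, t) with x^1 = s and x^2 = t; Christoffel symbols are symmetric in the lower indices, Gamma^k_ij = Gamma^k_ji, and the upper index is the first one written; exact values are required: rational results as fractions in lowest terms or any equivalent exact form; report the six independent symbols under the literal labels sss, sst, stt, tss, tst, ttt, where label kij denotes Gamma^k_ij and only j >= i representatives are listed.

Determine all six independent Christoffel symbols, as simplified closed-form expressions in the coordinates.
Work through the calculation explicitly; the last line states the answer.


E = 1 + 9*t^4; F = -12*t^3 - 9*t^4 + 18*s*t^3; G = 1 + 16*t^2 + 24*t^3 - 48*s*t^2 + 9*t^4 - 36*s*t^3 + 36*s^2*t^2
Gamma^k_ij = (1/2) g^{kl} (d_i g_jl + d_j g_il - d_l g_ij), with g^inv = (1/(EG-F^2)) [[G, -F], [-F, E]]
first partials: E_s = 0, E_t = 36*t^3, F_s = 18*t^3, F_t = -36*t^2 - 36*t^3 + 54*s*t^2, G_s = -48*t^2 - 36*t^3 + 72*s*t^2, G_t = 32*t + 72*t^2 - 96*s*t + 36*t^3 - 108*s*t^2 + 72*s^2*t
D = EG - F^2 = 1 + 16*t^2 + 24*t^3 - 48*s*t^2 + 18*t^4 - 36*s*t^3 + 36*s^2*t^2
expanded: Gamma^s_ss = (G E_s - 2F F_s + F E_t)/(2D), Gamma^s_st = (G E_t - F G_s)/(2D), Gamma^s_tt = (2G F_t - G G_s - F G_t)/(2D), Gamma^t_ss = (2E F_s - E E_t - F E_s)/(2D), Gamma^t_st = (E G_s - F E_t)/(2D), Gamma^t_tt = (E G_t - 2F F_t + F G_s)/(2D); substitute and cancel common factors

Answer: Gamma_sss = 0, Gamma_sst = 18*t^3/(36*s^2*t^2 - 36*s*t^3 - 48*s*t^2 + 18*t^4 + 24*t^3 + 16*t^2 + 1), Gamma_stt = (18*s*t^2 - 18*t^3 - 12*t^2)/(36*s^2*t^2 - 36*s*t^3 - 48*s*t^2 + 18*t^4 + 24*t^3 + 16*t^2 + 1), Gamma_tss = 0, Gamma_tst = (36*s*t^2 - 18*t^3 - 24*t^2)/(36*s^2*t^2 - 36*s*t^3 - 48*s*t^2 + 18*t^4 + 24*t^3 + 16*t^2 + 1), Gamma_ttt = (36*s^2*t - 54*s*t^2 - 48*s*t + 18*t^3 + 36*t^2 + 16*t)/(36*s^2*t^2 - 36*s*t^3 - 48*s*t^2 + 18*t^4 + 24*t^3 + 16*t^2 + 1)


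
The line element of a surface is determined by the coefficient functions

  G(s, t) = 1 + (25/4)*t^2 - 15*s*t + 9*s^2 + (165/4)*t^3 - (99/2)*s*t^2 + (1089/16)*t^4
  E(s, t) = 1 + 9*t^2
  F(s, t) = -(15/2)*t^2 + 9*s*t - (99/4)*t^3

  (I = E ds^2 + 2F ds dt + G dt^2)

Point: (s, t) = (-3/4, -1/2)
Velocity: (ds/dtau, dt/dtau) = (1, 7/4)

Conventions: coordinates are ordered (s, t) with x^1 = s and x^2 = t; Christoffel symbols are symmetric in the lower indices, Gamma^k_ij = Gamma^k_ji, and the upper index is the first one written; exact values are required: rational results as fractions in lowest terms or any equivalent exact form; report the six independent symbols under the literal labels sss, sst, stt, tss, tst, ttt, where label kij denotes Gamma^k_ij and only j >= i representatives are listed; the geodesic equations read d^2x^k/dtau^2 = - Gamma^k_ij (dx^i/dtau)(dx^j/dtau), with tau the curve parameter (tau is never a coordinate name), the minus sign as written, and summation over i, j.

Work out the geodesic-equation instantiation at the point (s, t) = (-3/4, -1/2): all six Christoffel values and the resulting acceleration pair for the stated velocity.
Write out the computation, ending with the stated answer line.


E = 13/4, F = 147/32, G = 2657/256 at the point
E_s = 0, E_t = -9, F_s = -9/2, F_t = -285/16, G_s = -147/8, G_t = -1127/32
EG - F^2 = 3233/256;  g^inv = (256/3233) * [[2657/256, -147/32], [-147/32, 13/4]]
first-kind symbols [ij,l] = (1/2)(d_i g_jl + d_j g_il - d_l g_ij): [ss,s] = E_s/2 = 0, [ss,t] = F_s - E_t/2 = 0, [st,s] = E_t/2 = -9/2, [st,t] = G_s/2 = -147/16, [tt,s] = F_t - G_s/2 = -69/8, [tt,t] = G_t/2 = -1127/64
Gamma^s_ij = (G*[ij,s] - F*[ij,t])/(EG - F^2), Gamma^t_ij = (E*[ij,t] - F*[ij,s])/(EG - F^2)
Gamma_sss = 0, Gamma_sst = -1152/3233, Gamma_stt = -2208/3233, Gamma_tss = 0, Gamma_tst = -2352/3233, Gamma_ttt = -4508/3233
d^2s/dtau^2 = -(Gamma_sss*(1)^2 + 2*Gamma_sst*(1)*(7/4) + Gamma_stt*(7/4)^2) = 10794/3233
d^2t/dtau^2 = -(Gamma_tss*(1)^2 + 2*Gamma_tst*(1)*(7/4) + Gamma_ttt*(7/4)^2) = 88151/12932

Answer: Gamma_sss = 0, Gamma_sst = -1152/3233, Gamma_stt = -2208/3233, Gamma_tss = 0, Gamma_tst = -2352/3233, Gamma_ttt = -4508/3233; accelerations (d^2s/dtau^2, d^2t/dtau^2) = (10794/3233, 88151/12932)


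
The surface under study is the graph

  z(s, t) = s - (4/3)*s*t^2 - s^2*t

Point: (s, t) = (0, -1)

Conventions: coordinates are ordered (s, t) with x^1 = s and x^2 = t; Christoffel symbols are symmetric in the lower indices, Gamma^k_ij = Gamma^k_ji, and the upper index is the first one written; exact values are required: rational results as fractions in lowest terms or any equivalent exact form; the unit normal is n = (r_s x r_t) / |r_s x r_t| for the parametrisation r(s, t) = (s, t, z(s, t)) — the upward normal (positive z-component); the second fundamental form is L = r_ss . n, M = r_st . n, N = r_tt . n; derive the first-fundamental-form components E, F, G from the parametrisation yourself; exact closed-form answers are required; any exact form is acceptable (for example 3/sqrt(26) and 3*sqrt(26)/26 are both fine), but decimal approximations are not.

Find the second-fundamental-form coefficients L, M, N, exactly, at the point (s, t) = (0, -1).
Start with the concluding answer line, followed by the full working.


Answer: L = 3*sqrt(10)/5, M = 4*sqrt(10)/5, N = 0

z_s = -1/3, z_t = 0, z_ss = 2, z_st = 8/3, z_tt = 0
E = 10/9, F = 0, G = 1; answer radicand W^2 = 10/9
unnormalised second-form numerators: l = 2, m = 8/3, n = 0; L = l/sqrt(10/9), and similarly M = m/sqrt(W^2), N = n/sqrt(W^2)


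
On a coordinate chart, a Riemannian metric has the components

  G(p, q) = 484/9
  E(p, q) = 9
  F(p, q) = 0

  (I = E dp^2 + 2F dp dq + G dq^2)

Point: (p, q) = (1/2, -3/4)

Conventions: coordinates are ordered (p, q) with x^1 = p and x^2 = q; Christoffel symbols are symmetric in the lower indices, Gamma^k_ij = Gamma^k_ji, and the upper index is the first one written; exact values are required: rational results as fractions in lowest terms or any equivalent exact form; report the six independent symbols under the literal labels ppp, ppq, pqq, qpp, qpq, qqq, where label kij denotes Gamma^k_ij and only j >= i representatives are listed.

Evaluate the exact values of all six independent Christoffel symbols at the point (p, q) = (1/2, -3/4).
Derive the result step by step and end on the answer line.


E = 9, F = 0, G = 484/9 at the point
E_p = 0, E_q = 0, F_p = 0, F_q = 0, G_p = 0, G_q = 0
EG - F^2 = 484;  g^inv = (1/484) * [[484/9, 0], [0, 9]]
first-kind symbols [ij,l] = (1/2)(d_i g_jl + d_j g_il - d_l g_ij): [pp,p] = E_p/2 = 0, [pp,q] = F_p - E_q/2 = 0, [pq,p] = E_q/2 = 0, [pq,q] = G_p/2 = 0, [qq,p] = F_q - G_p/2 = 0, [qq,q] = G_q/2 = 0
Gamma^p_ij = (G*[ij,p] - F*[ij,q])/(EG - F^2), Gamma^q_ij = (E*[ij,q] - F*[ij,p])/(EG - F^2)

Answer: Gamma_ppp = 0, Gamma_ppq = 0, Gamma_pqq = 0, Gamma_qpp = 0, Gamma_qpq = 0, Gamma_qqq = 0


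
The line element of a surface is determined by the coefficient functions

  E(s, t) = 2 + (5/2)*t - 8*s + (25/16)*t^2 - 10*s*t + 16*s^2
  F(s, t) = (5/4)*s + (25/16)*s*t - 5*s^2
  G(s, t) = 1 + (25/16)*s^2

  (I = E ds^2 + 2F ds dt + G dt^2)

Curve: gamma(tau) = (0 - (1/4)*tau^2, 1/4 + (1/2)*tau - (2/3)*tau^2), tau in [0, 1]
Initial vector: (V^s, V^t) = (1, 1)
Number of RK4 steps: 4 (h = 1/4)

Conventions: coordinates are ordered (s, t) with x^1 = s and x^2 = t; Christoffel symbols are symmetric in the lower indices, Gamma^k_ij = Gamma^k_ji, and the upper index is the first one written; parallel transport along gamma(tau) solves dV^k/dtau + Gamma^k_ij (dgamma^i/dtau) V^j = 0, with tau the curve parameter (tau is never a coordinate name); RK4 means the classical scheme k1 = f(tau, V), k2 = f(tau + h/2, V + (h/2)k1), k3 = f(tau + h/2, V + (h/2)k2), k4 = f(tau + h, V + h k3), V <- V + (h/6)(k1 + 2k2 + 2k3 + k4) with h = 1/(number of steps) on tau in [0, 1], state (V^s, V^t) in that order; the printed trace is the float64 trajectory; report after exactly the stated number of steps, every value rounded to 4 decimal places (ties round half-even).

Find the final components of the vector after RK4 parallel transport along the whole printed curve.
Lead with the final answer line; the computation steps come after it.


Answer: V^s = 0.8261, V^t = 1.0066

gamma'(tau) = (-(1/2)*tau, 1/2 - (4/3)*tau); f(tau, V)^k = -Gamma^k_ij(gamma(tau)) gamma'^i(tau) V^j; h = 1/4; intermediate values shown to 6 dp
curve data and Christoffel symbols at the stage parameters:
  tau = 0.000000: gamma = (0.000000, 0.250000), gamma' = (0.000000, 0.500000); Gamma_sss = -1.928264, Gamma_sst = 0.602582, Gamma_stt = 0.000000, Gamma_tss = 0.000000, Gamma_tst = 0.000000, Gamma_ttt = 0.000000
  tau = 0.125000: gamma = (-0.003906, 0.302083), gamma' = (-0.062500, 0.333333); Gamma_sss = -1.894834, Gamma_sst = 0.592136, Gamma_stt = 0.000000, Gamma_tss = 0.006641, Gamma_tst = -0.002075, Gamma_ttt = 0.000000
  tau = 0.250000: gamma = (-0.015625, 0.333333), gamma' = (-0.125000, 0.166667); Gamma_sss = -1.855734, Gamma_sst = 0.579917, Gamma_stt = 0.000000, Gamma_tss = 0.024504, Gamma_tst = -0.007657, Gamma_ttt = 0.000000
  tau = 0.375000: gamma = (-0.035156, 0.343750), gamma' = (-0.187500, 0.000000); Gamma_sss = -1.811300, Gamma_sst = 0.566031, Gamma_stt = 0.000000, Gamma_tss = 0.050689, Gamma_tst = -0.015840, Gamma_ttt = 0.000000
  tau = 0.500000: gamma = (-0.062500, 0.333333), gamma' = (-0.250000, -0.166667); Gamma_sss = -1.761859, Gamma_sst = 0.550581, Gamma_stt = 0.000000, Gamma_tss = 0.082587, Gamma_tst = -0.025808, Gamma_ttt = 0.000000
  tau = 0.625000: gamma = (-0.097656, 0.302083), gamma' = (-0.312500, -0.333333); Gamma_sss = -1.707801, Gamma_sst = 0.533688, Gamma_stt = 0.000000, Gamma_tss = 0.117899, Gamma_tst = -0.036843, Gamma_ttt = 0.000000
  tau = 0.750000: gamma = (-0.140625, 0.250000), gamma' = (-0.375000, -0.500000); Gamma_sss = -1.649612, Gamma_sst = 0.515504, Gamma_stt = 0.000000, Gamma_tss = 0.154651, Gamma_tst = -0.048328, Gamma_ttt = 0.000000
  tau = 0.875000: gamma = (-0.191406, 0.177083), gamma' = (-0.437500, -0.666667); Gamma_sss = -1.587890, Gamma_sst = 0.496216, Gamma_stt = 0.000000, Gamma_tss = 0.191202, Gamma_tst = -0.059751, Gamma_ttt = 0.000000
  tau = 1.000000: gamma = (-0.250000, 0.083333), gamma' = (-0.500000, -0.833333); Gamma_sss = -1.523331, Gamma_sst = 0.476041, Gamma_stt = 0.000000, Gamma_tss = 0.226237, Gamma_tst = -0.070699, Gamma_ttt = 0.000000
step 0: V^s = 1.0000, V^t = 1.0000
step 1: k1 = (-0.301291, 0.000000), k2 = (-0.266903, 0.000935), k3 = (-0.268257, 0.000940), k4 = (-0.234074, 0.003091); V <- V + (h/6)(k1 + 2k2 + 2k3 + k4): V^s = 0.9331, V^t = 1.0003
step 2: k1 = (-0.234124, 0.003091), k2 = (-0.200756, 0.005618), k3 = (-0.202139, 0.005657), k4 = (-0.169871, 0.007963); V <- V + (h/6)(k1 + 2k2 + 2k3 + k4): V^s = 0.8827, V^t = 1.0017
step 3: k1 = (-0.169918, 0.007965), k2 = (-0.139272, 0.009615), k3 = (-0.140601, 0.009706), k4 = (-0.111728, 0.010474); V <- V + (h/6)(k1 + 2k2 + 2k3 + k4): V^s = 0.8476, V^t = 1.0041
step 4: k1 = (-0.111770, 0.010478), k2 = (-0.085101, 0.010247), k3 = (-0.086320, 0.010394), k4 = (-0.061873, 0.009189); V <- V + (h/6)(k1 + 2k2 + 2k3 + k4): V^s = 0.8261, V^t = 1.0066


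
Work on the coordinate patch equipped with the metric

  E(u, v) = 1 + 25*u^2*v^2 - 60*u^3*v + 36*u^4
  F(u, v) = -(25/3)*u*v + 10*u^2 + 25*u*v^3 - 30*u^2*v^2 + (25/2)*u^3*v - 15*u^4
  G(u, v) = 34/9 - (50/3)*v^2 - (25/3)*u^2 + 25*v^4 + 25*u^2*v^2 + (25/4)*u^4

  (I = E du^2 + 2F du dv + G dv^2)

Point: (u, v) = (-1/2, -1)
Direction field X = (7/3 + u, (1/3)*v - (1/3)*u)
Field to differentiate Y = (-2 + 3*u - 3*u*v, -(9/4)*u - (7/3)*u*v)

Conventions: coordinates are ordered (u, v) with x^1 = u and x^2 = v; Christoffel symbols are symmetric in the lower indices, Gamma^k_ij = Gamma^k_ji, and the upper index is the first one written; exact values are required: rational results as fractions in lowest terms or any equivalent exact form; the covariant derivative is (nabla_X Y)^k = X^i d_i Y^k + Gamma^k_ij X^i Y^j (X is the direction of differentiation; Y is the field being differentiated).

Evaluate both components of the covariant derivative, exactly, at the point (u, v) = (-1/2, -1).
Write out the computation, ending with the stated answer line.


E = 2, F = 95/24, G = 9601/576 at the point
E_u = 2, E_v = -5, F_u = 35/24, F_v = -955/48, G_u = -475/24, G_v = -475/6
EG - F^2 = 10177/576;  g^inv = (576/10177) * [[9601/576, -95/24], [-95/24, 2]]
first-kind symbols [ij,l] = (1/2)(d_i g_jl + d_j g_il - d_l g_ij): [uu,u] = E_u/2 = 1, [uu,v] = F_u - E_v/2 = 95/24, [uv,u] = E_v/2 = -5/2, [uv,v] = G_u/2 = -475/48, [vv,u] = F_v - G_u/2 = -10, [vv,v] = G_v/2 = -475/12
Gamma^u_ij = (G*[ij,u] - F*[ij,v])/(EG - F^2), Gamma^v_ij = (E*[ij,v] - F*[ij,u])/(EG - F^2)
Gamma_uuu = 576/10177, Gamma_uuv = -1440/10177, Gamma_uvv = -5760/10177, Gamma_vuu = 2280/10177, Gamma_vuv = -5700/10177, Gamma_vvv = -22800/10177
X = (11/6, -1/6), Y = (-5, -1/24) at the point

Answer: (nabla_X Y)^u = 411971/40708, (nabla_X Y)^v = -619127/244248


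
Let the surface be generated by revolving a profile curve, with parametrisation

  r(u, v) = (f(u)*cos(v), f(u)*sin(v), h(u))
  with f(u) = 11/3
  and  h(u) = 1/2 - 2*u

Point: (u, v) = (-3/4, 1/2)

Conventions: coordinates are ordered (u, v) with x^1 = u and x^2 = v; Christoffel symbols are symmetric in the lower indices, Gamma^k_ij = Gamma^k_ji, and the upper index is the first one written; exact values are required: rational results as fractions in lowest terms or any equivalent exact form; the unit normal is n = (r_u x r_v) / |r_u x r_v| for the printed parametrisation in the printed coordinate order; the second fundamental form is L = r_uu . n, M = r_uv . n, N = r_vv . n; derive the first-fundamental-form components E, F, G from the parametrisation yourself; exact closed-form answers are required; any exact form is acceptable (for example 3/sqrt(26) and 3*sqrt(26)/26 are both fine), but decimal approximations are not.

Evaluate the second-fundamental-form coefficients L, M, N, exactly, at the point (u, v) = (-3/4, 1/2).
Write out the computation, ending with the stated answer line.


f = 11/3, f' = 0, f'' = 0, h' = -2, h'' = 0
E = 4, F = 0, G = 121/9; answer radicand W^2 = 4
unnormalised second-form numerators: l = 0, m = 0, n = -22/3; L = l/sqrt(4), and similarly M = m/sqrt(W^2), N = n/sqrt(W^2)

Answer: L = 0, M = 0, N = -11/3


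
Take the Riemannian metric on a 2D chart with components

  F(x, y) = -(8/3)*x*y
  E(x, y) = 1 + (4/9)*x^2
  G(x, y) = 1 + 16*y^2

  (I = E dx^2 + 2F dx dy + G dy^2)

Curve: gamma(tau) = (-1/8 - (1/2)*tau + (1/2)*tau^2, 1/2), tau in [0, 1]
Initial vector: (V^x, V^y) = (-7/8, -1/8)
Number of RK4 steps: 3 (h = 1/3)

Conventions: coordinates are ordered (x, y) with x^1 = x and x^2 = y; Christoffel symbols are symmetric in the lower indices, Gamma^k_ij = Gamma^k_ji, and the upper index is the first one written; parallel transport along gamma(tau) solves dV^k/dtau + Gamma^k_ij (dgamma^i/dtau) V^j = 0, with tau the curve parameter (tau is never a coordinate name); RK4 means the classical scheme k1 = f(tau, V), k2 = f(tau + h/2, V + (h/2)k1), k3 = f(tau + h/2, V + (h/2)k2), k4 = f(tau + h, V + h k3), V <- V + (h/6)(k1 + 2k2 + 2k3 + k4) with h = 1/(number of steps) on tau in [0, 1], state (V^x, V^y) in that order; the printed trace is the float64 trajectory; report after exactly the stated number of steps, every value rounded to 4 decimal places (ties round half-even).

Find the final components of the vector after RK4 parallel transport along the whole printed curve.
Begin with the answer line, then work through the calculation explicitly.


Answer: V^x = -0.8750, V^y = -0.1250

gamma'(tau) = (-1/2 + tau, 0); f(tau, V)^k = -Gamma^k_ij(gamma(tau)) gamma'^i(tau) V^j; h = 1/3; intermediate values shown to 6 dp
curve data and Christoffel symbols at the stage parameters:
  tau = 0.000000: gamma = (-0.125000, 0.500000), gamma' = (-0.500000, 0.000000); Gamma_xxx = -0.011096, Gamma_xxy = 0.000000, Gamma_xyy = 0.066574, Gamma_yxx = -0.266297, Gamma_yxy = 0.000000, Gamma_yyy = 1.597781
  tau = 0.166667: gamma = (-0.194444, 0.500000), gamma' = (-0.333333, 0.000000); Gamma_xxx = -0.017226, Gamma_xxy = 0.000000, Gamma_xyy = 0.103356, Gamma_yxx = -0.265773, Gamma_yxy = 0.000000, Gamma_yyy = 1.594641
  tau = 0.333333: gamma = (-0.236111, 0.500000), gamma' = (-0.166667, 0.000000); Gamma_xxx = -0.020884, Gamma_xxy = 0.000000, Gamma_xyy = 0.125305, Gamma_yxx = -0.265352, Gamma_yxy = 0.000000, Gamma_yyy = 1.592110
  tau = 0.500000: gamma = (-0.250000, 0.500000), gamma' = (0.000000, 0.000000); Gamma_xxx = -0.022099, Gamma_xxy = 0.000000, Gamma_xyy = 0.132597, Gamma_yxx = -0.265193, Gamma_yxy = 0.000000, Gamma_yyy = 1.591160
  tau = 0.666667: gamma = (-0.236111, 0.500000), gamma' = (0.166667, 0.000000); Gamma_xxx = -0.020884, Gamma_xxy = 0.000000, Gamma_xyy = 0.125305, Gamma_yxx = -0.265352, Gamma_yxy = 0.000000, Gamma_yyy = 1.592110
  tau = 0.833333: gamma = (-0.194444, 0.500000), gamma' = (0.333333, 0.000000); Gamma_xxx = -0.017226, Gamma_xxy = 0.000000, Gamma_xyy = 0.103356, Gamma_yxx = -0.265773, Gamma_yxy = 0.000000, Gamma_yyy = 1.594641
  tau = 1.000000: gamma = (-0.125000, 0.500000), gamma' = (0.500000, 0.000000); Gamma_xxx = -0.011096, Gamma_xxy = 0.000000, Gamma_xyy = 0.066574, Gamma_yxx = -0.266297, Gamma_yxy = 0.000000, Gamma_yyy = 1.597781
step 0: V^x = -0.8750, V^y = -0.1250
step 1: k1 = (0.004854, 0.116505), k2 = (0.005020, 0.077446), k3 = (0.005019, 0.077443), k4 = (0.003040, 0.038623); V <- V + (h/6)(k1 + 2k2 + 2k3 + k4): V^x = -0.8734, V^y = -0.0992
step 2: k1 = (0.003040, 0.038628), k2 = (0.000000, 0.000000), k3 = (0.000000, 0.000000), k4 = (-0.003040, -0.038628); V <- V + (h/6)(k1 + 2k2 + 2k3 + k4): V^x = -0.8734, V^y = -0.0992
step 3: k1 = (-0.003040, -0.038628), k2 = (-0.005018, -0.077424), k3 = (-0.005020, -0.077454), k4 = (-0.004855, -0.116521); V <- V + (h/6)(k1 + 2k2 + 2k3 + k4): V^x = -0.8750, V^y = -0.1250


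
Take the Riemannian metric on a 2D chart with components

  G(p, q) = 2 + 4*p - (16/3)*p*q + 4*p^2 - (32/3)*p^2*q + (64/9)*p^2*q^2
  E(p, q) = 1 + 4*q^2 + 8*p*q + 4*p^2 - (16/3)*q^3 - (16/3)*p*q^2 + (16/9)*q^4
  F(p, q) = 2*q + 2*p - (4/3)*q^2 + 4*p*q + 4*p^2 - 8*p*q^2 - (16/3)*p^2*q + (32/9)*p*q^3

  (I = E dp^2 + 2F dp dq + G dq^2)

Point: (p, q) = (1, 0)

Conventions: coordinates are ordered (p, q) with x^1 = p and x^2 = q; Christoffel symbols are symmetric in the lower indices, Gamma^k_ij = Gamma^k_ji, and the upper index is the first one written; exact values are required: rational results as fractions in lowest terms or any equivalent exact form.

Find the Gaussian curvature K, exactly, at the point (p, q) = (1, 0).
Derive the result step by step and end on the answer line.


E = 5, F = 6, G = 10, EG - F^2 = 14 at the point
E_p = 8, E_q = 8, F_p = 10, F_q = 2/3, G_p = 12, G_q = -16
E_qq = -8/3, F_pq = -20/3, G_pp = 8
The intrinsic route: Brioschi's K = (det M1 - det M2)/(EG - F^2)^2.
M1 = [[-E_qq/2 + F_pq - G_pp/2, E_p/2, F_p - E_q/2], [F_q - G_p/2, E, F], [G_q/2, F, G]] = [[-28/3, 4, 6], [-16/3, 5, 6], [-8, 6, 10]]; det M1 = -184/3
M2 = [[0, E_q/2, G_p/2], [E_q/2, E, F], [G_p/2, F, G]] = [[0, 4, 6], [4, 5, 6], [6, 6, 10]]; det M2 = -52
det M1 - det M2 = -28/3; K = -28/3 / (14)^2 = -1/21

Answer: K = -1/21


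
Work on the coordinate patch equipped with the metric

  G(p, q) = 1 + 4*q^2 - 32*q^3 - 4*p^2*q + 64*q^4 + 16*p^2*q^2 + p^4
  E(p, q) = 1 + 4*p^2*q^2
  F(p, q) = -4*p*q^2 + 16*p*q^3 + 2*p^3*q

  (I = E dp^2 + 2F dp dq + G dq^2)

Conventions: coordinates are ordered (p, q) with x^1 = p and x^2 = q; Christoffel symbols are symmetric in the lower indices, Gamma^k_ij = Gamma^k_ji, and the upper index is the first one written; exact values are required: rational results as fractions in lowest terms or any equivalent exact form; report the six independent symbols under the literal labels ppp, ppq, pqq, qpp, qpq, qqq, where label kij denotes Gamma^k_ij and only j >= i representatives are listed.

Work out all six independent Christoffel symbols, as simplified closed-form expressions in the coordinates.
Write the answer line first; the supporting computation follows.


Answer: Gamma_ppp = 4*p*q^2/(p^4 + 20*p^2*q^2 - 4*p^2*q + 64*q^4 - 32*q^3 + 4*q^2 + 1), Gamma_ppq = 4*p^2*q/(p^4 + 20*p^2*q^2 - 4*p^2*q + 64*q^4 - 32*q^3 + 4*q^2 + 1), Gamma_pqq = (32*p*q^2 - 4*p*q)/(p^4 + 20*p^2*q^2 - 4*p^2*q + 64*q^4 - 32*q^3 + 4*q^2 + 1), Gamma_qpp = (2*p^2*q + 16*q^3 - 4*q^2)/(p^4 + 20*p^2*q^2 - 4*p^2*q + 64*q^4 - 32*q^3 + 4*q^2 + 1), Gamma_qpq = (2*p^3 + 16*p*q^2 - 4*p*q)/(p^4 + 20*p^2*q^2 - 4*p^2*q + 64*q^4 - 32*q^3 + 4*q^2 + 1), Gamma_qqq = (16*p^2*q - 2*p^2 + 128*q^3 - 48*q^2 + 4*q)/(p^4 + 20*p^2*q^2 - 4*p^2*q + 64*q^4 - 32*q^3 + 4*q^2 + 1)

E = 1 + 4*p^2*q^2; F = -4*p*q^2 + 16*p*q^3 + 2*p^3*q; G = 1 + 4*q^2 - 32*q^3 - 4*p^2*q + 64*q^4 + 16*p^2*q^2 + p^4
Gamma^k_ij = (1/2) g^{kl} (d_i g_jl + d_j g_il - d_l g_ij), with g^inv = (1/(EG-F^2)) [[G, -F], [-F, E]]
first partials: E_p = 8*p*q^2, E_q = 8*p^2*q, F_p = -4*q^2 + 16*q^3 + 6*p^2*q, F_q = -8*p*q + 48*p*q^2 + 2*p^3, G_p = -8*p*q + 32*p*q^2 + 4*p^3, G_q = 8*q - 96*q^2 - 4*p^2 + 256*q^3 + 32*p^2*q
D = EG - F^2 = 1 + 4*q^2 - 32*q^3 - 4*p^2*q + 64*q^4 + 20*p^2*q^2 + p^4
expanded: Gamma^p_pp = (G E_p - 2F F_p + F E_q)/(2D), Gamma^p_pq = (G E_q - F G_p)/(2D), Gamma^p_qq = (2G F_q - G G_p - F G_q)/(2D), Gamma^q_pp = (2E F_p - E E_q - F E_p)/(2D), Gamma^q_pq = (E G_p - F E_q)/(2D), Gamma^q_qq = (E G_q - 2F F_q + F G_p)/(2D); substitute and cancel common factors
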